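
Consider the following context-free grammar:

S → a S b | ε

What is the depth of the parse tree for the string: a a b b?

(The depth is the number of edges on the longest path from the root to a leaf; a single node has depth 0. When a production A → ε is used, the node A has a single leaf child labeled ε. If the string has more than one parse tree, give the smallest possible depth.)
The only parse tree applies S → a S b 2 times (once per matching a…b pair) and then S → ε.
The S nodes sit at depths 0, 1, …, 2; the innermost S (depth 2) has the single child ε at depth 3.
The terminal leaves a, b are at depths 1..2, so the longest root-to-leaf path is S → S → … → S → ε with 3 edges.
Depth = 3.

Final answer: 3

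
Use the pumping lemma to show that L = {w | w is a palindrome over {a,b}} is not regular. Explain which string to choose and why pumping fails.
Language: L = {w | w is a palindrome over {a,b}} (strings that read the same forwards and backwards)
Step 1: Assume for contradiction that L is regular, with pumping length p.
Step 2: Choose s = a^p b a^p. Then s ∈ L (it reads the same forwards and backwards) and |s| ≥ p.
Step 3: Consider any decomposition s = xyz with |xy| ≤ p and |y| > 0. Since |xy| ≤ p and the first p symbols of s are all a's, y = a^k for some k with 1 ≤ k ≤ p.
Step 4: Pumping up (i = 2): xy²z = a^(p+k) b a^p. Its reverse is a^p b a^(p+k) ≠ a^(p+k) b a^p (the single b is no longer in the middle), so xy²z is not a palindrome and xy²z ∉ L.
This contradicts the pumping lemma, so L is not regular.

Final answer: Choose s = a^p b a^p. Since |xy| ≤ p, y = a^k with k ≥ 1. Then xy²z = a^(p+k) b a^p is not a palindrome, so ∉ L.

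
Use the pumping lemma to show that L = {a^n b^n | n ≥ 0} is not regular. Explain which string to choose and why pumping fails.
Language: L = {a^n b^n | n ≥ 0} (equal numbers of a's followed by b's)
Step 1: Assume for contradiction that L is regular, with pumping length p.
Step 2: Choose s = a^p b^p. Then s ∈ L (it has p a's followed by p b's) and |s| ≥ p.
Step 3: Consider any decomposition s = xyz with |xy| ≤ p and |y| > 0. Since |xy| ≤ p and the first p symbols of s are all a's, y = a^k for some k with 1 ≤ k ≤ p.
Step 4: Pumping up (i = 2): xy²z = a^(p+k) b^p, which has more a's than b's, so xy²z ∉ L.
This contradicts the pumping lemma, so L is not regular.

Final answer: Choose s = a^p b^p. Since |xy| ≤ p, y = a^k with k ≥ 1. Then xy²z = a^(p+k) b^p ∉ L.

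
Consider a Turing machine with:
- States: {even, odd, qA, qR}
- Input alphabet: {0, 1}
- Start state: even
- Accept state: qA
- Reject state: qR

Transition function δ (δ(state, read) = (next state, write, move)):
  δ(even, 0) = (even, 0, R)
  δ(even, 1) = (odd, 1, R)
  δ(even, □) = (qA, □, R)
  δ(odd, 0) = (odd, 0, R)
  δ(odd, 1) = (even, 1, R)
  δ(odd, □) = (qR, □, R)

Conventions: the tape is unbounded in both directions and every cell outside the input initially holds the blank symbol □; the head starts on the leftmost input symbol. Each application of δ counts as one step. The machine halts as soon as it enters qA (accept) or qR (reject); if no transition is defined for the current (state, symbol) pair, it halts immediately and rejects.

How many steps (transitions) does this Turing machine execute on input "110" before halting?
Step 0: [even]110 (head at position 0)
Step 1: δ(even, 1) = (odd, 1, R)  ⊢  1[odd]10 (head at position 1)
Step 2: δ(odd, 1) = (even, 1, R)  ⊢  11[even]0 (head at position 2)
Step 3: δ(even, 0) = (even, 0, R)  ⊢  110[even]□ (head at position 3)
Step 4: δ(even, □) = (qA, □, R)  ⊢  110□[qA]□ (head at position 4)
The machine is in qA, so it halts and accepts.
Number of transitions executed: 4.

Final answer: 4 steps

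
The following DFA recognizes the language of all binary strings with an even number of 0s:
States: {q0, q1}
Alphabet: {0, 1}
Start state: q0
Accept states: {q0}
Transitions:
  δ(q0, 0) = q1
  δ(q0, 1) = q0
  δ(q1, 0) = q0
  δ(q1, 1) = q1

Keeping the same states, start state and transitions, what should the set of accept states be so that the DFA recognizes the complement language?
The DFA is complete (every state has a transition on every symbol), so the complement
is recognized by the same DFA with accepting and non-accepting states swapped.
Original accept states: {q0}
Complement accept states = All states - Original accept states
= {q0, q1} - {q0}
= {q1}
Complement language: strings with an ODD number of 0s

Final answer: {q1}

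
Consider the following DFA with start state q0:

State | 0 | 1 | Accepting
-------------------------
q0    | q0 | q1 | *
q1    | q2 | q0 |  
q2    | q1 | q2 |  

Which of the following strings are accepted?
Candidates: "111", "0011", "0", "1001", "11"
"111": q0 → q1 → q0 → q1; q1 is not accepting → rejected
"0011": q0 → q0 → q0 → q1 → q0; q0 is accepting → accepted
"0": q0 → q0; q0 is accepting → accepted
"1001": q0 → q1 → q2 → q1 → q0; q0 is accepting → accepted
"11": q0 → q1 → q0; q0 is accepting → accepted

Final answer: "0011", "0", "1001", "11"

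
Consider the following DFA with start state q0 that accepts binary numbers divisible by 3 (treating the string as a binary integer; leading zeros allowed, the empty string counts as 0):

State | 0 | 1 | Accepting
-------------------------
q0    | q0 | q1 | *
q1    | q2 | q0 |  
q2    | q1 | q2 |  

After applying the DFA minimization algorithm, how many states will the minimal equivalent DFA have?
All 3 states are reachable from q0, so none can be removed as unreachable.
Table-filling: first mark every (accepting, non-accepting) pair as distinguishable (accepting: {q0}; non-accepting: {q1, q2}).
Round 1: (q1, q2) on '1' go to q0 and q2, already distinguishable → mark.
Every pair of states is distinguishable, so the DFA is already minimal.
Equivalence classes: {q0}, {q1}, {q2} → 3 states.

Final answer: 3 states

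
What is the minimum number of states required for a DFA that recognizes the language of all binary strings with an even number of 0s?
Language: binary strings with an even number of 0s
Lower bound (Myhill–Nerode): the prefixes ε, 0 are pairwise distinguishable:
  ε vs 0: suffix ε distinguishes them (ε has zero 0s (accepted), 0 has one 0 (rejected))
So any DFA needs at least 2 states.
Upper bound: a DFA with 2 states exists (one state per class above).
Minimum states: 2

Final answer: 2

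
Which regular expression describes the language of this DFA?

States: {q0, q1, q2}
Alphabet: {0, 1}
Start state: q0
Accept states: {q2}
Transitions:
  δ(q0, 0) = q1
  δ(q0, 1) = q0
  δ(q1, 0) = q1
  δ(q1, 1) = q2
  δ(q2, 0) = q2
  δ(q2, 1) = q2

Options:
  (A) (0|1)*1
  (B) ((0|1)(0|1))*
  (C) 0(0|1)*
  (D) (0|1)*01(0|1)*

Testing sample strings against the DFA:
  '11101' -> accepted
  '10111' -> accepted
  '00' -> rejected
  '10010' -> accepted
Checking each option for a counterexample:
  (A) (0|1)*1: '1' is rejected by the DFA but matches the regex → eliminated
  (B) ((0|1)(0|1))*: ε is rejected by the DFA but matches the regex → eliminated
  (C) 0(0|1)*: '0' is rejected by the DFA but matches the regex → eliminated
  (D) (0|1)*01(0|1)*: agrees with the DFA on all strings of length ≤ 4
Only (D) (0|1)*01(0|1)* is consistent with the DFA.

Final answer: (D) (0|1)*01(0|1)*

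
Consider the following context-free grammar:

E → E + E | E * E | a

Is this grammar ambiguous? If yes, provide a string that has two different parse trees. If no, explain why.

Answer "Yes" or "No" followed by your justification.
Two different leftmost derivations of a + a * a:
  (1) E ⇒ E + E ⇒ a + E ⇒ a + E * E ⇒ a + a * E ⇒ a + a * a   (tree groups a + (a * a))
  (2) E ⇒ E * E ⇒ E + E * E ⇒ a + E * E ⇒ a + a * E ⇒ a + a * a   (tree groups (a + a) * a)
Two distinct leftmost derivations = two distinct parse trees, so the grammar is ambiguous.

Final answer: Yes - the string 'a + a * a' has two distinct leftmost derivations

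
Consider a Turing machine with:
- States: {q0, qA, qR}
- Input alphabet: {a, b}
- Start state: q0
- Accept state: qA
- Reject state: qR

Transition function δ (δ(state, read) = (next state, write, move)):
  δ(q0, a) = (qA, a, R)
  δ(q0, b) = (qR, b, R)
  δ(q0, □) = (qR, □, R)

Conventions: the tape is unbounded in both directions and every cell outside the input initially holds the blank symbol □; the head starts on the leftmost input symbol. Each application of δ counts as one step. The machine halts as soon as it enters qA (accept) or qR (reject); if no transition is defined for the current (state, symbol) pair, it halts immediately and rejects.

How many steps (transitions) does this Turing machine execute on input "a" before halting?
Step 0: [q0]a (head at position 0)
Step 1: δ(q0, a) = (qA, a, R)  ⊢  a[qA]□ (head at position 1)
The machine is in qA, so it halts and accepts.
Number of transitions executed: 1.

Final answer: 1 steps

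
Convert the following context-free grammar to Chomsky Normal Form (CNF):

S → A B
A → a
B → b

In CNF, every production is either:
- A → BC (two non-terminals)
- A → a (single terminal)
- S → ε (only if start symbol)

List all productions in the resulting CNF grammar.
The grammar has no ε-productions or unit productions to eliminate.
S → A B is already in CNF (two non-terminals) – keep it.
A → a is already in CNF (single terminal) – keep it.
B → b is already in CNF (single terminal) – keep it.
Resulting CNF grammar (3 productions): A → a; B → b; S → A B

Final answer: A → a; B → b; S → A B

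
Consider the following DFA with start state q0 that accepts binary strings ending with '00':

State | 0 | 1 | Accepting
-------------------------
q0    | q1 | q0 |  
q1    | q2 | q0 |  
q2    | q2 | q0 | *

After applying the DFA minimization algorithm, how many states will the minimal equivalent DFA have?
All 3 states are reachable from q0, so none can be removed as unreachable.
Table-filling: first mark every (accepting, non-accepting) pair as distinguishable (accepting: {q2}; non-accepting: {q0, q1}).
Round 1: (q0, q1) on '0' go to q1 and q2, already distinguishable → mark.
Every pair of states is distinguishable, so the DFA is already minimal.
Equivalence classes: {q0}, {q1}, {q2} → 3 states.

Final answer: 3 states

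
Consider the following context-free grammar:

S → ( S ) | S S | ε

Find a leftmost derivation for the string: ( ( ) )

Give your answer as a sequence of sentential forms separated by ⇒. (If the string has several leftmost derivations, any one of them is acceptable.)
Start with S.
Step 1: the leftmost non-terminal is S; apply S → ( S ):  ( S )
Step 2: the leftmost non-terminal is S; apply S → ( S ):  ( ( S ) )
Step 3: the leftmost non-terminal is S; apply S → ε:  ( ( ) )

Final answer: S ⇒ ( S ) ⇒ ( ( S ) ) ⇒ ( ( ) )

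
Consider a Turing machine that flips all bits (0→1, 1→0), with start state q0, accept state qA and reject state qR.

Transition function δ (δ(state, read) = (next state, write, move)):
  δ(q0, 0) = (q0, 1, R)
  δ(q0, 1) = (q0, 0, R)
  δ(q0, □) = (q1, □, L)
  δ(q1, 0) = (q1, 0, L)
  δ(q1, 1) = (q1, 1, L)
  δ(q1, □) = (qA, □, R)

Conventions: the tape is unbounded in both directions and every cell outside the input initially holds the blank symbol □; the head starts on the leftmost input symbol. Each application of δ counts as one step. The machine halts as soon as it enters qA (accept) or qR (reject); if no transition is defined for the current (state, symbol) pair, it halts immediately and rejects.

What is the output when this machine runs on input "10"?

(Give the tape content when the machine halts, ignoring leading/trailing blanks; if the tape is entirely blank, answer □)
Step 0: [q0]10 (head at position 0)
Step 1: δ(q0, 1) = (q0, 0, R)  ⊢  0[q0]0 (head at position 1)
Step 2: δ(q0, 0) = (q0, 1, R)  ⊢  01[q0]□ (head at position 2)
Step 3: δ(q0, □) = (q1, □, L)  ⊢  0[q1]1□ (head at position 1)
Step 4: δ(q1, 1) = (q1, 1, L)  ⊢  [q1]01□ (head at position 0)
Step 5: δ(q1, 0) = (q1, 0, L)  ⊢  [q1]□01□ (head at position -1)
Step 6: δ(q1, □) = (qA, □, R)  ⊢  □[qA]01□ (head at position 0)
The machine is in qA, so it halts and accepts.
Tape content when halted (ignoring surrounding blanks): 01

Final answer: Output: 01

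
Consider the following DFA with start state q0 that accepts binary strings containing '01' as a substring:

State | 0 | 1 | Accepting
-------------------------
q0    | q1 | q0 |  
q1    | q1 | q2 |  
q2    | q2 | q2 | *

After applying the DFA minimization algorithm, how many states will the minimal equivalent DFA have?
All 3 states are reachable from q0, so none can be removed as unreachable.
Table-filling: first mark every (accepting, non-accepting) pair as distinguishable (accepting: {q2}; non-accepting: {q0, q1}).
Round 1: (q0, q1) on '1' go to q0 and q2, already distinguishable → mark.
Every pair of states is distinguishable, so the DFA is already minimal.
Equivalence classes: {q0}, {q1}, {q2} → 3 states.

Final answer: 3 states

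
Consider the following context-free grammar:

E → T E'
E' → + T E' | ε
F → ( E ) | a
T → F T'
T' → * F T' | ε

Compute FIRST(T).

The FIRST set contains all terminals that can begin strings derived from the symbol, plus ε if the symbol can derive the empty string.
FIRST(F): F → ( E ) contributes '(' and F → a contributes 'a', so FIRST(F) = {(, a}. F is not nullable.
FIRST(T): T → F T' begins with F, and F is not nullable, so FIRST(T) = FIRST(F) = {(, a}.

Final answer: {(, a}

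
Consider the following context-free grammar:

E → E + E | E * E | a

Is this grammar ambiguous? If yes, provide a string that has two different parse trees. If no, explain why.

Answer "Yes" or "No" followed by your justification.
Two different leftmost derivations of a + a * a:
  (1) E ⇒ E + E ⇒ a + E ⇒ a + E * E ⇒ a + a * E ⇒ a + a * a   (tree groups a + (a * a))
  (2) E ⇒ E * E ⇒ E + E * E ⇒ a + E * E ⇒ a + a * E ⇒ a + a * a   (tree groups (a + a) * a)
Two distinct leftmost derivations = two distinct parse trees, so the grammar is ambiguous.

Final answer: Yes - the string 'a + a * a' has two distinct leftmost derivations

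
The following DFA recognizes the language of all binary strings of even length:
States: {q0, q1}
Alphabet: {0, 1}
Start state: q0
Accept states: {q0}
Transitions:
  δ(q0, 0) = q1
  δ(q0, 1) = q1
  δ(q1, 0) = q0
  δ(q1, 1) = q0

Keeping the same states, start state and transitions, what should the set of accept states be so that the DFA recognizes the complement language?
The DFA is complete (every state has a transition on every symbol), so the complement
is recognized by the same DFA with accepting and non-accepting states swapped.
Original accept states: {q0}
Complement accept states = All states - Original accept states
= {q0, q1} - {q0}
= {q1}
Complement language: strings of ODD length

Final answer: {q1}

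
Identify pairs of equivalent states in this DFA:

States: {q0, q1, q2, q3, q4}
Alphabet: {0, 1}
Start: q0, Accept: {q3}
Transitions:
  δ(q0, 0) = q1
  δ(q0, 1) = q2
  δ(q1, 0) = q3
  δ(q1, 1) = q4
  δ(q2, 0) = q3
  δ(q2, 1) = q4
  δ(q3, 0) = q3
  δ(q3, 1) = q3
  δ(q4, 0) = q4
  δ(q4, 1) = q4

Using the table-filling algorithm:
Round 0 – mark pairs where exactly one state is accepting: (q0,q3), (q1,q3), (q2,q3), (q3,q4)
Round 1 – newly marked: (q0,q1) [on 0: q1 vs q3, already marked]; (q0,q2) [on 0: q1 vs q3, already marked]; (q1,q4) [on 0: q3 vs q4, already marked]; (q2,q4) [on 0: q3 vs q4, already marked]
Round 2 – newly marked: (q0,q4) [on 0: q1 vs q4, already marked]
No further pairs can be marked.
(q1, q2) unmarked: δ(q1,0)=q3, δ(q2,0)=q3; δ(q1,1)=q4, δ(q2,1)=q4 → equivalent
Equivalent pairs: (q1, q2)

Final answer: Equivalent pairs: (q1, q2)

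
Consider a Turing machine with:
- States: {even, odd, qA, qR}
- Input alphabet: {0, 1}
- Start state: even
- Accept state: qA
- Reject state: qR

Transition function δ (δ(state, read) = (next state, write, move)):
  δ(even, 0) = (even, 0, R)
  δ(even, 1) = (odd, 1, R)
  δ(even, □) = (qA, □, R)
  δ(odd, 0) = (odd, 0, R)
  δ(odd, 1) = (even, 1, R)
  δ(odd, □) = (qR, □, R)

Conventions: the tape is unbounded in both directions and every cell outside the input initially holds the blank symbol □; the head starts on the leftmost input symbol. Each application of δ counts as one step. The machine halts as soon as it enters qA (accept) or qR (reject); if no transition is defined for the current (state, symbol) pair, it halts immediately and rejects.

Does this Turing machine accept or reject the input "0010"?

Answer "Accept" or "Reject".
Step 0: [even]0010 (head at position 0)
Step 1: δ(even, 0) = (even, 0, R)  ⊢  0[even]010 (head at position 1)
Step 2: δ(even, 0) = (even, 0, R)  ⊢  00[even]10 (head at position 2)
Step 3: δ(even, 1) = (odd, 1, R)  ⊢  001[odd]0 (head at position 3)
Step 4: δ(odd, 0) = (odd, 0, R)  ⊢  0010[odd]□ (head at position 4)
Step 5: δ(odd, □) = (qR, □, R)  ⊢  0010□[qR]□ (head at position 5)
The machine is in qR, so it halts and rejects.

Final answer: Reject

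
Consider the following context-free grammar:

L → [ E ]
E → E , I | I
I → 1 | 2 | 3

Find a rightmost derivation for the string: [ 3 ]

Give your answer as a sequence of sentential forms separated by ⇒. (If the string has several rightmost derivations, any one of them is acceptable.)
Start with L.
Step 1: the rightmost non-terminal is L; apply L → [ E ]:  [ E ]
Step 2: the rightmost non-terminal is E; apply E → I:  [ I ]
Step 3: the rightmost non-terminal is I; apply I → 3:  [ 3 ]

Final answer: L ⇒ [ E ] ⇒ [ I ] ⇒ [ 3 ]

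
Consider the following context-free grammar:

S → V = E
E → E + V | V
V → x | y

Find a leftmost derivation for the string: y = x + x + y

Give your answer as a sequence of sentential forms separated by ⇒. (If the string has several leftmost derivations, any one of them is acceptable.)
Start with S.
Step 1: the leftmost non-terminal is S; apply S → V = E:  V = E
Step 2: the leftmost non-terminal is V; apply V → y:  y = E
Step 3: the leftmost non-terminal is E; apply E → E + V:  y = E + V
Step 4: the leftmost non-terminal is E; apply E → E + V:  y = E + V + V
Step 5: the leftmost non-terminal is E; apply E → V:  y = V + V + V
Step 6: the leftmost non-terminal is V; apply V → x:  y = x + V + V
Step 7: the leftmost non-terminal is V; apply V → x:  y = x + x + V
Step 8: the leftmost non-terminal is V; apply V → y:  y = x + x + y

Final answer: S ⇒ V = E ⇒ y = E ⇒ y = E + V ⇒ y = E + V + V ⇒ y = V + V + V ⇒ y = x + V + V ⇒ y = x + x + V ⇒ y = x + x + y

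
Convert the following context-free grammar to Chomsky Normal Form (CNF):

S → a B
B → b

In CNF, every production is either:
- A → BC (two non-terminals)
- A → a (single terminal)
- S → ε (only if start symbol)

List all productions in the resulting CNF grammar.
The grammar has no ε-productions or unit productions to eliminate.
S → a B has terminal a in a right-hand side of length ≥ 2: introduce T_a → a and use T_a in place of a.
B → b is already in CNF (single terminal) – keep it.
S → a B becomes S → T_a B.
Resulting CNF grammar (3 productions): T_a → a; B → b; S → T_a B

Final answer: T_a → a; B → b; S → T_a B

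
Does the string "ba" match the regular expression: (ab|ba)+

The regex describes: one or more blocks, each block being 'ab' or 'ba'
Yes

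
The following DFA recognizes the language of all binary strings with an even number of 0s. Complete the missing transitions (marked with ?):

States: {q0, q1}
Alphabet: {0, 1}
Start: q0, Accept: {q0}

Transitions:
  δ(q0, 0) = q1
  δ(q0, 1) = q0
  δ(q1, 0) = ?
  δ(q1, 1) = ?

What each state remembers (consistent with the given transitions and accept states):
  q0: an even number of 0s has been read so far
  q1: an odd number of 0s has been read so far
Filling in the missing entries:
  δ(q1, 0): in q1 (an odd number of 0s has been read so far), after reading 0 we have: an even number of 0s has been read so far → q0
  δ(q1, 1): in q1 (an odd number of 0s has been read so far), after reading 1 we have: an odd number of 0s has been read so far → q1

Final answer: δ(q1, 0) = q0; δ(q1, 1) = q1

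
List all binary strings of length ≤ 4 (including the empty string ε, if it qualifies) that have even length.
Checking every binary string of length 0 to 4:
  Length 0: accepted: ε | rejected: (none)
  Length 1: accepted: (none) | rejected: 0, 1
  Length 2: accepted: 00, 01, 10, 11 | rejected: (none)
  Length 3: accepted: (none) | rejected: 000, 001, 010, 011, 100, 101, 110, 111
  Length 4: accepted: 0000, 0001, 0010, 0011, 0100, 0101, 0110, 0111, 1000, 1001, 1010, 1011, 1100, 1101, 1110, 1111 | rejected: (none)
Total: 21 string(s).

Final answer: ε, 00, 01, 10, 11, 0000, 0001, 0010, 0011, 0100, 0101, 0110, 0111, 1000, 1001, 1010, 1011, 1100, 1101, 1110, 1111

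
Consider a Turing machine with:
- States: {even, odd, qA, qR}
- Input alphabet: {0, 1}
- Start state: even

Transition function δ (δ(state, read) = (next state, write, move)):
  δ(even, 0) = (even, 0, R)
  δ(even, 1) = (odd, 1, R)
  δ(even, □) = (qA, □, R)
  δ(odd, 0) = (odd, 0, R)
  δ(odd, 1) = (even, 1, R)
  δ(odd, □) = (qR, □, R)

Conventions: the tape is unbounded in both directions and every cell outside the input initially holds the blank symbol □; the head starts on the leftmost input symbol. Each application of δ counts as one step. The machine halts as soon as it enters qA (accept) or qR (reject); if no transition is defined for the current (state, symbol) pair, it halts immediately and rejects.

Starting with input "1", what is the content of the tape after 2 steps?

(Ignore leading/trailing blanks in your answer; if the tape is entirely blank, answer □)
Step 0: [even]1 (head at position 0)
Step 1: δ(even, 1) = (odd, 1, R)  ⊢  1[odd]□ (head at position 1)
Step 2: δ(odd, □) = (qR, □, R)  ⊢  1□[qR]□ (head at position 2)
Tape after 2 steps (ignoring surrounding blanks): 1

Final answer: Tape: 1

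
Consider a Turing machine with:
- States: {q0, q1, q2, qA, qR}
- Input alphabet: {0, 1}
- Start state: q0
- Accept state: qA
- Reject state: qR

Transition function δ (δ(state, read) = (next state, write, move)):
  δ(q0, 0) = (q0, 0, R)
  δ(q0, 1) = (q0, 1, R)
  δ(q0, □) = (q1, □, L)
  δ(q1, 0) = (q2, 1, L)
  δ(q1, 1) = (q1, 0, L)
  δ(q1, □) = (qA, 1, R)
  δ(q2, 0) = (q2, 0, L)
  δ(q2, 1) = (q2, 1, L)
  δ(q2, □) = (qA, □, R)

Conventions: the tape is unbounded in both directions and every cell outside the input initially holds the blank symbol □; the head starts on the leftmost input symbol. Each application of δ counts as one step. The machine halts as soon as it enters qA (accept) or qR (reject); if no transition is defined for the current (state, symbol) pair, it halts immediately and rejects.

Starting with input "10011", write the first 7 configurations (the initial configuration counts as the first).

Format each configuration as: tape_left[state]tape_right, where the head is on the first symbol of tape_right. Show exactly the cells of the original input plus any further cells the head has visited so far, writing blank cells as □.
Step 0: [q0]10011 (head at position 0)
Step 1: δ(q0, 1) = (q0, 1, R)  ⊢  1[q0]0011 (head at position 1)
Step 2: δ(q0, 0) = (q0, 0, R)  ⊢  10[q0]011 (head at position 2)
Step 3: δ(q0, 0) = (q0, 0, R)  ⊢  100[q0]11 (head at position 3)
Step 4: δ(q0, 1) = (q0, 1, R)  ⊢  1001[q0]1 (head at position 4)
Step 5: δ(q0, 1) = (q0, 1, R)  ⊢  10011[q0]□ (head at position 5)
Step 6: δ(q0, □) = (q1, □, L)  ⊢  1001[q1]1□ (head at position 4)

Final answer: [q0]10011 ⊢ 1[q0]0011 ⊢ 10[q0]011 ⊢ 100[q0]11 ⊢ 1001[q0]1 ⊢ 10011[q0]□ ⊢ 1001[q1]1□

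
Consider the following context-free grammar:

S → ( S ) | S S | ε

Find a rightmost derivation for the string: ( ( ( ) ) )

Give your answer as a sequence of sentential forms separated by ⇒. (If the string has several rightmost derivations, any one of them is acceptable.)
Start with S.
Step 1: the rightmost non-terminal is S; apply S → ( S ):  ( S )
Step 2: the rightmost non-terminal is S; apply S → ( S ):  ( ( S ) )
Step 3: the rightmost non-terminal is S; apply S → ( S ):  ( ( ( S ) ) )
Step 4: the rightmost non-terminal is S; apply S → ε:  ( ( ( ) ) )

Final answer: S ⇒ ( S ) ⇒ ( ( S ) ) ⇒ ( ( ( S ) ) ) ⇒ ( ( ( ) ) )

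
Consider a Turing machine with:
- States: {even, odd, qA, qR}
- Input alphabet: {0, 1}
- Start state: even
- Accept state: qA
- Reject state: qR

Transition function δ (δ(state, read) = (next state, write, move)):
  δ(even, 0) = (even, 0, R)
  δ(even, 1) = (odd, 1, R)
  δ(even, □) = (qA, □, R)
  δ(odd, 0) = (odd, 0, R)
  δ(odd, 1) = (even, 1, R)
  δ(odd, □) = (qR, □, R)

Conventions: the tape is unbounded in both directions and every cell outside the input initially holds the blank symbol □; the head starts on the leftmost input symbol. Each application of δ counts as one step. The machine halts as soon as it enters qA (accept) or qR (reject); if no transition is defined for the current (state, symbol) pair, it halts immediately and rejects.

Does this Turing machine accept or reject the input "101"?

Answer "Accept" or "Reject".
Step 0: [even]101 (head at position 0)
Step 1: δ(even, 1) = (odd, 1, R)  ⊢  1[odd]01 (head at position 1)
Step 2: δ(odd, 0) = (odd, 0, R)  ⊢  10[odd]1 (head at position 2)
Step 3: δ(odd, 1) = (even, 1, R)  ⊢  101[even]□ (head at position 3)
Step 4: δ(even, □) = (qA, □, R)  ⊢  101□[qA]□ (head at position 4)
The machine is in qA, so it halts and accepts.

Final answer: Accept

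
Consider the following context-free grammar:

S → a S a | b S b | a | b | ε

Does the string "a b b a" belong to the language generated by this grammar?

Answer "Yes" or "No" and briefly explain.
A derivation exists: S ⇒ a S a ⇒ a b S b a ⇒ a b b a (using S → a S a, S → b S b, then S → ε).

Final answer: Yes - a valid derivation exists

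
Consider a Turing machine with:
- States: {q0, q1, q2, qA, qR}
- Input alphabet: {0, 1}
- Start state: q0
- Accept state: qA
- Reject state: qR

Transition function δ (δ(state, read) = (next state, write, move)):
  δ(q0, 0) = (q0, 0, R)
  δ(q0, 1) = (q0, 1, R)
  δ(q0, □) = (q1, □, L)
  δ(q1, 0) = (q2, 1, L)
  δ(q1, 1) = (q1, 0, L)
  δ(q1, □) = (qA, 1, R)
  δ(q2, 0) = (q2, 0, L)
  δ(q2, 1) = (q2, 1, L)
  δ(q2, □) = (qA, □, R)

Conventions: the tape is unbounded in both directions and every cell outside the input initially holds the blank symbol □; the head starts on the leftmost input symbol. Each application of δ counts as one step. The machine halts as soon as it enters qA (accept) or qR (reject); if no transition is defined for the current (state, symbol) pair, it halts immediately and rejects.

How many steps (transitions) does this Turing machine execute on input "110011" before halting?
Step 0: [q0]110011 (head at position 0)
Step 1: δ(q0, 1) = (q0, 1, R)  ⊢  1[q0]10011 (head at position 1)
Step 2: δ(q0, 1) = (q0, 1, R)  ⊢  11[q0]0011 (head at position 2)
Step 3: δ(q0, 0) = (q0, 0, R)  ⊢  110[q0]011 (head at position 3)
Step 4: δ(q0, 0) = (q0, 0, R)  ⊢  1100[q0]11 (head at position 4)
Step 5: δ(q0, 1) = (q0, 1, R)  ⊢  11001[q0]1 (head at position 5)
Step 6: δ(q0, 1) = (q0, 1, R)  ⊢  110011[q0]□ (head at position 6)
Step 7: δ(q0, □) = (q1, □, L)  ⊢  11001[q1]1□ (head at position 5)
Step 8: δ(q1, 1) = (q1, 0, L)  ⊢  1100[q1]10□ (head at position 4)
Step 9: δ(q1, 1) = (q1, 0, L)  ⊢  110[q1]000□ (head at position 3)
Step 10: δ(q1, 0) = (q2, 1, L)  ⊢  11[q2]0100□ (head at position 2)
Step 11: δ(q2, 0) = (q2, 0, L)  ⊢  1[q2]10100□ (head at position 1)
Step 12: δ(q2, 1) = (q2, 1, L)  ⊢  [q2]110100□ (head at position 0)
Step 13: δ(q2, 1) = (q2, 1, L)  ⊢  [q2]□110100□ (head at position -1)
Step 14: δ(q2, □) = (qA, □, R)  ⊢  □[qA]110100□ (head at position 0)
The machine is in qA, so it halts and accepts.
Number of transitions executed: 14.

Final answer: 14 steps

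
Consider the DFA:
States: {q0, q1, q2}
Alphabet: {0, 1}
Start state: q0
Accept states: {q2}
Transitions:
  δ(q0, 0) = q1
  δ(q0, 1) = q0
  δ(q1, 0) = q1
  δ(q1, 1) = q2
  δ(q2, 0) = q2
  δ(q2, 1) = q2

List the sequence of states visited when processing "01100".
Starting at q0
Read '0': q0 -> q1
Read '1': q1 -> q2
Read '1': q2 -> q2
Read '0': q2 -> q2
Read '0': q2 -> q2

Final answer: q0 -> q1 -> q2 -> q2 -> q2 -> q2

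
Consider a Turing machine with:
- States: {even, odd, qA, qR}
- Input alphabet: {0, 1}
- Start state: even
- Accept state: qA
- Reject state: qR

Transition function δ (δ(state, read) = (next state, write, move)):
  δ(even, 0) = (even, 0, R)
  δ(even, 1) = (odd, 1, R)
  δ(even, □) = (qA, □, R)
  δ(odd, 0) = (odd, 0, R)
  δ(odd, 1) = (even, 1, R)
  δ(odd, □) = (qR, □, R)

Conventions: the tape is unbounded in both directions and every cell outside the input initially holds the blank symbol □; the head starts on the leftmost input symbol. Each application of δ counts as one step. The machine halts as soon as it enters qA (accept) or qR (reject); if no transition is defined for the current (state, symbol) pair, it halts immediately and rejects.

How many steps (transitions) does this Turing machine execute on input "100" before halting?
Step 0: [even]100 (head at position 0)
Step 1: δ(even, 1) = (odd, 1, R)  ⊢  1[odd]00 (head at position 1)
Step 2: δ(odd, 0) = (odd, 0, R)  ⊢  10[odd]0 (head at position 2)
Step 3: δ(odd, 0) = (odd, 0, R)  ⊢  100[odd]□ (head at position 3)
Step 4: δ(odd, □) = (qR, □, R)  ⊢  100□[qR]□ (head at position 4)
The machine is in qR, so it halts and rejects.
Number of transitions executed: 4.

Final answer: 4 steps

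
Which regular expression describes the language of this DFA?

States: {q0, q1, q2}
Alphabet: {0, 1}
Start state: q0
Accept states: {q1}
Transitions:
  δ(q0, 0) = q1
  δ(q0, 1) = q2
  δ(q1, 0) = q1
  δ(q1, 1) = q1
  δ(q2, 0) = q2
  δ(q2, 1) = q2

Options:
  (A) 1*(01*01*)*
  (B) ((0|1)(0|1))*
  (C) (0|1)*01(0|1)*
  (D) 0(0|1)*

Testing sample strings against the DFA:
  '001' -> accepted
  '1100' -> rejected
  '00' -> accepted
  '1100' -> rejected
Checking each option for a counterexample:
  (A) 1*(01*01*)*: ε is rejected by the DFA but matches the regex → eliminated
  (B) ((0|1)(0|1))*: ε is rejected by the DFA but matches the regex → eliminated
  (C) (0|1)*01(0|1)*: '0' is accepted by the DFA but does not match the regex → eliminated
  (D) 0(0|1)*: agrees with the DFA on all strings of length ≤ 4
Only (D) 0(0|1)* is consistent with the DFA.

Final answer: (D) 0(0|1)*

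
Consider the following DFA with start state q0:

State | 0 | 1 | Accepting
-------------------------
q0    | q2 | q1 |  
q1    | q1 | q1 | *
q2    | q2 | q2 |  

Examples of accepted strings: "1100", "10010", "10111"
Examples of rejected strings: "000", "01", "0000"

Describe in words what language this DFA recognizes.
non-empty binary strings starting with 1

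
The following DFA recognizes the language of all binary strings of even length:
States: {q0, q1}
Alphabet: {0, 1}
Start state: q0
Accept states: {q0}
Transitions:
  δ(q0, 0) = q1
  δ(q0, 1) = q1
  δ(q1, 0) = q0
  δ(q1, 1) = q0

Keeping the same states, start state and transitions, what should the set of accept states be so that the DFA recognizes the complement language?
The DFA is complete (every state has a transition on every symbol), so the complement
is recognized by the same DFA with accepting and non-accepting states swapped.
Original accept states: {q0}
Complement accept states = All states - Original accept states
= {q0, q1} - {q0}
= {q1}
Complement language: strings of ODD length

Final answer: {q1}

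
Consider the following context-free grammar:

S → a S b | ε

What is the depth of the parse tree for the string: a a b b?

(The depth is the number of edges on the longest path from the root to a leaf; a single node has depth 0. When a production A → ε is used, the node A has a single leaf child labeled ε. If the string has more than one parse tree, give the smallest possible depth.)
The only parse tree applies S → a S b 2 times (once per matching a…b pair) and then S → ε.
The S nodes sit at depths 0, 1, …, 2; the innermost S (depth 2) has the single child ε at depth 3.
The terminal leaves a, b are at depths 1..2, so the longest root-to-leaf path is S → S → … → S → ε with 3 edges.
Depth = 3.

Final answer: 3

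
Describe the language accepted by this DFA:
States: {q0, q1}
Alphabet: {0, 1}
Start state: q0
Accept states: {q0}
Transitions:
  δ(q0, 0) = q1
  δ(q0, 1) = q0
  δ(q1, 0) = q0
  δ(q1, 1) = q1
Analyzing the DFA structure:
Start state: q0
Accept states: {q0}
Interpreting what each state remembers (checking against the transitions):
  q0: an even number of 0s has been read so far
  q1: an odd number of 0s has been read so far
  δ(q0, 0): in q0 (an even number of 0s has been read so far), after reading 0 we have: an odd number of 0s has been read so far → q1
  δ(q0, 1): in q0 (an even number of 0s has been read so far), after reading 1 we have: an even number of 0s has been read so far → q0
  δ(q1, 0): in q1 (an odd number of 0s has been read so far), after reading 0 we have: an even number of 0s has been read so far → q0
  δ(q1, 1): in q1 (an odd number of 0s has been read so far), after reading 1 we have: an odd number of 0s has been read so far → q1
A string is accepted iff it ends in {q0}, i.e. an even number of 0s has been read so far.
Language: All binary strings with an even number of 0s

Final answer: All binary strings with an even number of 0s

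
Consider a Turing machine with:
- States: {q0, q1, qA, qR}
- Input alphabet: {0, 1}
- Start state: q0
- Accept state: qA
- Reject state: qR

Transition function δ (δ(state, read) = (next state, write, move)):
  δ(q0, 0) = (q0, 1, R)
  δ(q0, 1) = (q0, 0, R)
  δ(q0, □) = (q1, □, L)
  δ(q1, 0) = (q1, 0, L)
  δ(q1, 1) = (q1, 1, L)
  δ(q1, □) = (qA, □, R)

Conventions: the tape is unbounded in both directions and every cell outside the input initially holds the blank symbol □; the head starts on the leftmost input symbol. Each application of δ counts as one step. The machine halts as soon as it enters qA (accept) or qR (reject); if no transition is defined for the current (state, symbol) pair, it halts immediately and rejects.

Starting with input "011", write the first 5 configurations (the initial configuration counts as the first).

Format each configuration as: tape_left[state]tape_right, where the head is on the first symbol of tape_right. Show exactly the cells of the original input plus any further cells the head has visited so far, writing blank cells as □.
Step 0: [q0]011 (head at position 0)
Step 1: δ(q0, 0) = (q0, 1, R)  ⊢  1[q0]11 (head at position 1)
Step 2: δ(q0, 1) = (q0, 0, R)  ⊢  10[q0]1 (head at position 2)
Step 3: δ(q0, 1) = (q0, 0, R)  ⊢  100[q0]□ (head at position 3)
Step 4: δ(q0, □) = (q1, □, L)  ⊢  10[q1]0□ (head at position 2)

Final answer: [q0]011 ⊢ 1[q0]11 ⊢ 10[q0]1 ⊢ 100[q0]□ ⊢ 10[q1]0□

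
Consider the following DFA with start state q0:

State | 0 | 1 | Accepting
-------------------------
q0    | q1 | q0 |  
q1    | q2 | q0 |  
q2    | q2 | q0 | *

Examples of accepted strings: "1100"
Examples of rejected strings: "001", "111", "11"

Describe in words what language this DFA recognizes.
binary strings ending with '00'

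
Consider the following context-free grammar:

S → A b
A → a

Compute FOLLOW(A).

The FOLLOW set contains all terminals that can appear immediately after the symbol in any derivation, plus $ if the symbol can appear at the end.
A occurs only in S → A b, where it is immediately followed by the terminal b. So FOLLOW(A) = {b}.

Final answer: {b}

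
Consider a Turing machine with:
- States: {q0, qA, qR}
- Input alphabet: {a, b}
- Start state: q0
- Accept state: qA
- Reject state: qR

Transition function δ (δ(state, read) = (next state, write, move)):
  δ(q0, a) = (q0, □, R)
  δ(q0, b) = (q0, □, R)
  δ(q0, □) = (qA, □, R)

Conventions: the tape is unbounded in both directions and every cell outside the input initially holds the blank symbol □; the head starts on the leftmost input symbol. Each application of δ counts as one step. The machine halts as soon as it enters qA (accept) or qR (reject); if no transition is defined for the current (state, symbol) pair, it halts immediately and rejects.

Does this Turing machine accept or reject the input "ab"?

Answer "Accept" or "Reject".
Step 0: [q0]ab (head at position 0)
Step 1: δ(q0, a) = (q0, □, R)  ⊢  □[q0]b (head at position 1)
Step 2: δ(q0, b) = (q0, □, R)  ⊢  □□[q0]□ (head at position 2)
Step 3: δ(q0, □) = (qA, □, R)  ⊢  □□□[qA]□ (head at position 3)
The machine is in qA, so it halts and accepts.

Final answer: Accept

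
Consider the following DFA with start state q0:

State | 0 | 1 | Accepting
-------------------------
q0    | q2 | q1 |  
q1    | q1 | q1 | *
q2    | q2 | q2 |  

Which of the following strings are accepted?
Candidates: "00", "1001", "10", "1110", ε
"00": q0 → q2 → q2; q2 is not accepting → rejected
"1001": q0 → q1 → q1 → q1 → q1; q1 is accepting → accepted
"10": q0 → q1 → q1; q1 is accepting → accepted
"1110": q0 → q1 → q1 → q1 → q1; q1 is accepting → accepted
ε: q0; q0 is not accepting → rejected

Final answer: "1001", "10", "1110"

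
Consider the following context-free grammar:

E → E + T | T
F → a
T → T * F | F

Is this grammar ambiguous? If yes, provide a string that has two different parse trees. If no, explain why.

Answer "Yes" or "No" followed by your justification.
This is the standard stratified expression grammar: '+' is introduced only by the left-recursive rule E → E + T and '*' only by the left-recursive rule T → T * F, with F → a. For any string, the last '+' must be the one produced at the root E (everything after it is a T containing no '+'), and likewise within each T the last '*' is produced at its root. This fixes the parse tree uniquely (left-associative, '*' binding tighter than '+'), so every string has exactly one parse tree.

Final answer: No - the grammar is unambiguous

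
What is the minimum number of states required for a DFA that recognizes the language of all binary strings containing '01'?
Language: binary strings containing '01'
Lower bound (Myhill–Nerode): the prefixes ε, 0, 01 are pairwise distinguishable:
  ε vs 01: suffix ε distinguishes them (ε is rejected, 01 is accepted)
  0 vs 01: suffix ε distinguishes them (0 is rejected, 01 is accepted)
  ε vs 0: suffix 1 distinguishes them (ε·1 = 1 is rejected, 0·1 = 01 is accepted)
So any DFA needs at least 3 states.
Upper bound: a DFA with 3 states exists (one state per class above: 'no progress', 'last symbol 0', and 'seen 01' (accepting sink)).
Minimum states: 3

Final answer: 3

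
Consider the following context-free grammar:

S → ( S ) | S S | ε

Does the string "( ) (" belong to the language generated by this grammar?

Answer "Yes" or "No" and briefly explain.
Each production adds parentheses only in matched pairs (S → ( S )) or none at all, so every derived string has equally many '(' and ')'. The string ( ) ( has two '(' and one ')', so it cannot be derived.

Final answer: No - no valid derivation exists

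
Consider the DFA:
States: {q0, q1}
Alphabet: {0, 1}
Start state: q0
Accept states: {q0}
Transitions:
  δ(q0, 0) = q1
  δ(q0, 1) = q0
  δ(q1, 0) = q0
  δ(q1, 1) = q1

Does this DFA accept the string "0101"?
Processing string "0101":
  q0 --0--> q1
  q1 --1--> q1
  q1 --0--> q0
  q0 --1--> q0
Final state: q0
Accept states: {q0}
q0 is an accept state, so the string is accepted.

Final answer: Yes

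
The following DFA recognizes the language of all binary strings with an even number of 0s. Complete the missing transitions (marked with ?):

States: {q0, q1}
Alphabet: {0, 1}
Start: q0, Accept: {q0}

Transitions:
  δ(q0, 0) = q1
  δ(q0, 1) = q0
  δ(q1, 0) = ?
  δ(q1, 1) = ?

What each state remembers (consistent with the given transitions and accept states):
  q0: an even number of 0s has been read so far
  q1: an odd number of 0s has been read so far
Filling in the missing entries:
  δ(q1, 0): in q1 (an odd number of 0s has been read so far), after reading 0 we have: an even number of 0s has been read so far → q0
  δ(q1, 1): in q1 (an odd number of 0s has been read so far), after reading 1 we have: an odd number of 0s has been read so far → q1

Final answer: δ(q1, 0) = q0; δ(q1, 1) = q1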